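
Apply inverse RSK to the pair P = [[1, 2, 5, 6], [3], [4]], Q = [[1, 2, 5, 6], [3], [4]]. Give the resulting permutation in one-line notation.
Reverse the RSK construction: for i from n down to 1, find the cell of Q containing i, remove the entry at that cell from P, and reverse-bump it up through P; the value ejected from row 1 is w(i).

Step i=6: Q has 6 at row 1, column 4; remove that cell from P, ejecting 6. So w(6) = 6. P is now [[1, 2, 5], [3], [4]].
Step i=5: Q has 5 at row 1, column 3; remove that cell from P, ejecting 5. So w(5) = 5. P is now [[1, 2], [3], [4]].
Step i=4: Q has 4 at row 3, column 1; remove 4 from row 3 of P and reverse-bump: 4 enters row 2 and ejects 3; 3 enters row 1 and ejects 2. So w(4) = 2. P is now [[1, 3], [4]].
Step i=3: Q has 3 at row 2, column 1; remove 4 from row 2 of P and reverse-bump: 4 enters row 1 and ejects 3. So w(3) = 3. P is now [[1, 4]].
Step i=2: Q has 2 at row 1, column 2; remove that cell from P, ejecting 4. So w(2) = 4. P is now [[1]].
Step i=1: Q has 1 at row 1, column 1; remove that cell from P, ejecting 1. So w(1) = 1. P is now [].

So w = 1 4 3 2 5 6.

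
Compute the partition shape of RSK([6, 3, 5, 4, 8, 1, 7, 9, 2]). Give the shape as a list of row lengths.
Row-insert each entry into an empty tableau.

After inserting 6: P = [[6]].
After inserting 3: P = [[3], [6]].
After inserting 5: P = [[3, 5], [6]].
After inserting 4: P = [[3, 4], [5], [6]].
After inserting 8: P = [[3, 4, 8], [5], [6]].
After inserting 1: P = [[1, 4, 8], [3], [5], [6]].
After inserting 7: P = [[1, 4, 7], [3, 8], [5], [6]].
After inserting 9: P = [[1, 4, 7, 9], [3, 8], [5], [6]].
After inserting 2: P = [[1, 2, 7, 9], [3, 4], [5, 8], [6]].

The final insertion tableau P = [[1, 2, 7, 9], [3, 4], [5, 8], [6]] has shape [4, 2, 2, 1].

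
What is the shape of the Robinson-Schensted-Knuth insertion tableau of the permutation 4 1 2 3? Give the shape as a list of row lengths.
[3, 1]

Row-insert each entry into an empty tableau.

After inserting 4: P = [[4]].
After inserting 1: P = [[1], [4]].
After inserting 2: P = [[1, 2], [4]].
After inserting 3: P = [[1, 2, 3], [4]].

The final insertion tableau P = [[1, 2, 3], [4]] has shape [3, 1].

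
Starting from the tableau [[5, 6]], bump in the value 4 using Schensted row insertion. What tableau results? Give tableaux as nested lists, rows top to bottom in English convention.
[[4, 6], [5]]

In row 1, 4 replaces 5 (the leftmost entry greater than 4); 5 is bumped to row 2. 5 starts a new row 2. The new tableau is [[4, 6], [5]].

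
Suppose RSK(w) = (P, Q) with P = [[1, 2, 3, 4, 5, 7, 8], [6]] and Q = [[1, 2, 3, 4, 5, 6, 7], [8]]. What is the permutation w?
1 2 3 4 6 7 8 5

Reverse the RSK construction: for i from n down to 1, find the cell of Q containing i, remove the entry at that cell from P, and reverse-bump it up through P; the value ejected from row 1 is w(i).

Step i=8: Q has 8 at row 2, column 1; remove 6 from row 2 of P and reverse-bump: 6 enters row 1 and ejects 5. So w(8) = 5. P is now [[1, 2, 3, 4, 6, 7, 8]].
Step i=7: Q has 7 at row 1, column 7; remove that cell from P, ejecting 8. So w(7) = 8. P is now [[1, 2, 3, 4, 6, 7]].
Step i=6: Q has 6 at row 1, column 6; remove that cell from P, ejecting 7. So w(6) = 7. P is now [[1, 2, 3, 4, 6]].
Step i=5: Q has 5 at row 1, column 5; remove that cell from P, ejecting 6. So w(5) = 6. P is now [[1, 2, 3, 4]].
Step i=4: Q has 4 at row 1, column 4; remove that cell from P, ejecting 4. So w(4) = 4. P is now [[1, 2, 3]].
Step i=3: Q has 3 at row 1, column 3; remove that cell from P, ejecting 3. So w(3) = 3. P is now [[1, 2]].
Step i=2: Q has 2 at row 1, column 2; remove that cell from P, ejecting 2. So w(2) = 2. P is now [[1]].
Step i=1: Q has 1 at row 1, column 1; remove that cell from P, ejecting 1. So w(1) = 1. P is now [].

So w = 1 2 3 4 6 7 8 5.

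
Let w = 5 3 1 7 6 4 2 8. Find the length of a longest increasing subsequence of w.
3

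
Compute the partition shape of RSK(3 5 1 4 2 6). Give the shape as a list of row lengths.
[3, 2, 1]

Row-insert each entry into an empty tableau.

After inserting 3: P = [[3]].
After inserting 5: P = [[3, 5]].
After inserting 1: P = [[1, 5], [3]].
After inserting 4: P = [[1, 4], [3, 5]].
After inserting 2: P = [[1, 2], [3, 4], [5]].
After inserting 6: P = [[1, 2, 6], [3, 4], [5]].

The final insertion tableau P = [[1, 2, 6], [3, 4], [5]] has shape [3, 2, 1].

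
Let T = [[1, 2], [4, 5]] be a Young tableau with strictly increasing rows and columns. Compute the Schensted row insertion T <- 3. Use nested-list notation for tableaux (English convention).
[[1, 2, 3], [4, 5]]

3 is larger than every entry of row 1, so it is appended to row 1. The new tableau is [[1, 2, 3], [4, 5]].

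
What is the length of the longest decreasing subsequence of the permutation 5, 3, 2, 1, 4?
4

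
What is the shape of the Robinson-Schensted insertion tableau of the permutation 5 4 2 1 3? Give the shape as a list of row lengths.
[2, 1, 1, 1]

RSK row insertion gives P = [[1, 3], [2], [4], [5]], which has shape [2, 1, 1, 1].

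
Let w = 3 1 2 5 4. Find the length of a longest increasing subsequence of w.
3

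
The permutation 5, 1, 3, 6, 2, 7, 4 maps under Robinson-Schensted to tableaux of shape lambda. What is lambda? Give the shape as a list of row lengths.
[4, 2, 1]

RSK row insertion gives P = [[1, 2, 4, 7], [3, 6], [5]], which has shape [4, 2, 1].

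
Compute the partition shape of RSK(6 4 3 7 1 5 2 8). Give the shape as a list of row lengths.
Row-insert each entry into an empty tableau.

After inserting 6: P = [[6]].
After inserting 4: P = [[4], [6]].
After inserting 3: P = [[3], [4], [6]].
After inserting 7: P = [[3, 7], [4], [6]].
After inserting 1: P = [[1, 7], [3], [4], [6]].
After inserting 5: P = [[1, 5], [3, 7], [4], [6]].
After inserting 2: P = [[1, 2], [3, 5], [4, 7], [6]].
After inserting 8: P = [[1, 2, 8], [3, 5], [4, 7], [6]].

The final insertion tableau P = [[1, 2, 8], [3, 5], [4, 7], [6]] has shape [3, 2, 2, 1].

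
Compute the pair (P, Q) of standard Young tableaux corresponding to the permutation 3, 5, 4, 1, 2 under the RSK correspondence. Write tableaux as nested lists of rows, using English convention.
P = [[1, 2], [3, 4], [5]], Q = [[1, 2], [3, 5], [4]]

Insert each entry of the permutation into P by Schensted row insertion, recording in Q the position of each new cell.

Insert 3: appended to row 1. P = [[3]], Q = [[1]].
Insert 5: appended to row 1. P = [[3, 5]], Q = [[1, 2]].
Insert 4: 4 bumps 5 from row 1; 5 starts row 2. P = [[3, 4], [5]], Q = [[1, 2], [3]].
Insert 1: 1 bumps 3 from row 1; 3 bumps 5 from row 2; 5 starts row 3. P = [[1, 4], [3], [5]], Q = [[1, 2], [3], [4]].
Insert 2: 2 bumps 4 from row 1; 4 appends to row 2. P = [[1, 2], [3, 4], [5]], Q = [[1, 2], [3, 5], [4]].

So P = [[1, 2], [3, 4], [5]], Q = [[1, 2], [3, 5], [4]].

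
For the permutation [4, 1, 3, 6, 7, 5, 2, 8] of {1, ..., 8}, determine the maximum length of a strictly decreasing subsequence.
3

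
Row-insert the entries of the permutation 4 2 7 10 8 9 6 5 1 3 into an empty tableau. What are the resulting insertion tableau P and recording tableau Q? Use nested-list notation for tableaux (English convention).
Insert each entry of the permutation into P by Schensted row insertion, recording in Q the position of each new cell.

Insert 4: appended to row 1. P = [[4]].
Insert 2: 2 bumps 4 from row 1; 4 starts row 2. P = [[2], [4]].
Insert 7: appended to row 1. P = [[2, 7], [4]].
Insert 10: appended to row 1. P = [[2, 7, 10], [4]].
Insert 8: 8 bumps 10 from row 1; 10 appends to row 2. P = [[2, 7, 8], [4, 10]].
Insert 9: appended to row 1. P = [[2, 7, 8, 9], [4, 10]].
Insert 6: 6 bumps 7 from row 1; 7 bumps 10 from row 2; 10 starts row 3. P = [[2, 6, 8, 9], [4, 7], [10]].
Insert 5: 5 bumps 6 from row 1; 6 bumps 7 from row 2; 7 bumps 10 from row 3; 10 starts row 4. P = [[2, 5, 8, 9], [4, 6], [7], [10]].
Insert 1: 1 bumps 2 from row 1; 2 bumps 4 from row 2; 4 bumps 7 from row 3; 7 bumps 10 from row 4; 10 starts row 5. P = [[1, 5, 8, 9], [2, 6], [4], [7], [10]].
Insert 3: 3 bumps 5 from row 1; 5 bumps 6 from row 2; 6 appends to row 3. P = [[1, 3, 8, 9], [2, 5], [4, 6], [7], [10]].

So P = [[1, 3, 8, 9], [2, 5], [4, 6], [7], [10]], Q = [[1, 3, 4, 6], [2, 5], [7, 10], [8], [9]].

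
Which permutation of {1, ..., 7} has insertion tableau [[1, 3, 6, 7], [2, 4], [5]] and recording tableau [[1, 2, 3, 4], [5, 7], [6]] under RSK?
2 5 6 7 4 1 3

Reverse the RSK construction: for i from n down to 1, find the cell of Q containing i, remove the entry at that cell from P, and reverse-bump it up through P; the value ejected from row 1 is w(i).

Step i=7: Q has 7 at row 2, column 2; remove 4 from row 2 of P and reverse-bump: 4 enters row 1 and ejects 3. So w(7) = 3. P is now [[1, 4, 6, 7], [2], [5]].
Step i=6: Q has 6 at row 3, column 1; remove 5 from row 3 of P and reverse-bump: 5 enters row 2 and ejects 2; 2 enters row 1 and ejects 1. So w(6) = 1. P is now [[2, 4, 6, 7], [5]].
Step i=5: Q has 5 at row 2, column 1; remove 5 from row 2 of P and reverse-bump: 5 enters row 1 and ejects 4. So w(5) = 4. P is now [[2, 5, 6, 7]].
Step i=4: Q has 4 at row 1, column 4; remove that cell from P, ejecting 7. So w(4) = 7. P is now [[2, 5, 6]].
Step i=3: Q has 3 at row 1, column 3; remove that cell from P, ejecting 6. So w(3) = 6. P is now [[2, 5]].
Step i=2: Q has 2 at row 1, column 2; remove that cell from P, ejecting 5. So w(2) = 5. P is now [[2]].
Step i=1: Q has 1 at row 1, column 1; remove that cell from P, ejecting 2. So w(1) = 2. P is now [].

So w = 2 5 6 7 4 1 3.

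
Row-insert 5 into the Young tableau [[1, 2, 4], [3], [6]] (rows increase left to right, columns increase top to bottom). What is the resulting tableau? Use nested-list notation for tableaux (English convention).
[[1, 2, 4, 5], [3], [6]]

5 is larger than every entry of row 1, so it is appended to row 1. The new tableau is [[1, 2, 4, 5], [3], [6]].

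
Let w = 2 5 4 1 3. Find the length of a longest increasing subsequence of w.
2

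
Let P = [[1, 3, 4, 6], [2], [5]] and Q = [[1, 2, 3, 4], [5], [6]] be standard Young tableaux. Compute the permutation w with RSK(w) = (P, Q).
Reverse the RSK construction: for i from n down to 1, find the cell of Q containing i, remove the entry at that cell from P, and reverse-bump it up through P; the value ejected from row 1 is w(i).

Step i=6: Q has 6 at row 3, column 1; remove 5 from row 3 of P and reverse-bump: 5 enters row 2 and ejects 2; 2 enters row 1 and ejects 1. So w(6) = 1. P is now [[2, 3, 4, 6], [5]].
Step i=5: Q has 5 at row 2, column 1; remove 5 from row 2 of P and reverse-bump: 5 enters row 1 and ejects 4. So w(5) = 4. P is now [[2, 3, 5, 6]].
Step i=4: Q has 4 at row 1, column 4; remove that cell from P, ejecting 6. So w(4) = 6. P is now [[2, 3, 5]].
Step i=3: Q has 3 at row 1, column 3; remove that cell from P, ejecting 5. So w(3) = 5. P is now [[2, 3]].
Step i=2: Q has 2 at row 1, column 2; remove that cell from P, ejecting 3. So w(2) = 3. P is now [[2]].
Step i=1: Q has 1 at row 1, column 1; remove that cell from P, ejecting 2. So w(1) = 2. P is now [].

So w = 2 3 5 6 4 1.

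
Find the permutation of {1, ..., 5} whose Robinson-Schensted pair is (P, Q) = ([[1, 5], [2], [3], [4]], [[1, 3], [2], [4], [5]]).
4 3 5 2 1

Reverse the RSK construction: for i from n down to 1, find the cell of Q containing i, remove the entry at that cell from P, and reverse-bump it up through P; the value ejected from row 1 is w(i).

Step i=5: Q has 5 at row 4, column 1; remove 4 from row 4 of P and reverse-bump: 4 enters row 3 and ejects 3; 3 enters row 2 and ejects 2; 2 enters row 1 and ejects 1. So w(5) = 1. P is now [[2, 5], [3], [4]].
Step i=4: Q has 4 at row 3, column 1; remove 4 from row 3 of P and reverse-bump: 4 enters row 2 and ejects 3; 3 enters row 1 and ejects 2. So w(4) = 2. P is now [[3, 5], [4]].
Step i=3: Q has 3 at row 1, column 2; remove that cell from P, ejecting 5. So w(3) = 5. P is now [[3], [4]].
Step i=2: Q has 2 at row 2, column 1; remove 4 from row 2 of P and reverse-bump: 4 enters row 1 and ejects 3. So w(2) = 3. P is now [[4]].
Step i=1: Q has 1 at row 1, column 1; remove that cell from P, ejecting 4. So w(1) = 4. P is now [].

So w = 4 3 5 2 1.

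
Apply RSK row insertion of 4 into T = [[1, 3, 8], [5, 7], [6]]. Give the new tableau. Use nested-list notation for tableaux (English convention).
In row 1, 4 replaces 8 (the leftmost entry greater than 4); 8 is bumped to row 2. 8 is appended to row 2. The new tableau is [[1, 3, 4], [5, 7, 8], [6]].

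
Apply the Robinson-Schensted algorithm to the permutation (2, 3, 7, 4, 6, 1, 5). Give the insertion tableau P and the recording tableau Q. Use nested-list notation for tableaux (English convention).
Insert each entry of the permutation into P by Schensted row insertion, recording in Q the position of each new cell.

Insert 2: appended to row 1. P = [[2]].
Insert 3: appended to row 1. P = [[2, 3]].
Insert 7: appended to row 1. P = [[2, 3, 7]].
Insert 4: 4 bumps 7 from row 1; 7 starts row 2. P = [[2, 3, 4], [7]].
Insert 6: appended to row 1. P = [[2, 3, 4, 6], [7]].
Insert 1: 1 bumps 2 from row 1; 2 bumps 7 from row 2; 7 starts row 3. P = [[1, 3, 4, 6], [2], [7]].
Insert 5: 5 bumps 6 from row 1; 6 appends to row 2. P = [[1, 3, 4, 5], [2, 6], [7]].

So P = [[1, 3, 4, 5], [2, 6], [7]], Q = [[1, 2, 3, 5], [4, 7], [6]].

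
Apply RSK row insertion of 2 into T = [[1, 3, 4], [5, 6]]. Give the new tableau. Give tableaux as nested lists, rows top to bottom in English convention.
[[1, 2, 4], [3, 6], [5]]

In row 1, 2 replaces 3 (the leftmost entry greater than 2); 3 is bumped to row 2. In row 2, 3 replaces 5 (the leftmost entry greater than 3); 5 is bumped to row 3. 5 starts a new row 3. The new tableau is [[1, 2, 4], [3, 6], [5]].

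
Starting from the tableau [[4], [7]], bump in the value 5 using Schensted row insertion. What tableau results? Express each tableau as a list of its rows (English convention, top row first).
[[4, 5], [7]]

5 is larger than every entry of row 1, so it is appended to row 1. The new tableau is [[4, 5], [7]].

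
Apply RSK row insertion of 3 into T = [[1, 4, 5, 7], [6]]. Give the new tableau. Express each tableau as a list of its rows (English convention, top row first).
In row 1, 3 replaces 4 (the leftmost entry greater than 3); 4 is bumped to row 2. In row 2, 4 replaces 6 (the leftmost entry greater than 4); 6 is bumped to row 3. 6 starts a new row 3. The new tableau is [[1, 3, 5, 7], [4], [6]].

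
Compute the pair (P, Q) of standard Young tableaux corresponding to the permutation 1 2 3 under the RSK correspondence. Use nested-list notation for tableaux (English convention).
P = [[1, 2, 3]], Q = [[1, 2, 3]]

Insert each entry of the permutation into P by Schensted row insertion, recording in Q the position of each new cell.

After inserting 1: P = [[1]].
After inserting 2: P = [[1, 2]].
After inserting 3: P = [[1, 2, 3]].

So P = [[1, 2, 3]], Q = [[1, 2, 3]].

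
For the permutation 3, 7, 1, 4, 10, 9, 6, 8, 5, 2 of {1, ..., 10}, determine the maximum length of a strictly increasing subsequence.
4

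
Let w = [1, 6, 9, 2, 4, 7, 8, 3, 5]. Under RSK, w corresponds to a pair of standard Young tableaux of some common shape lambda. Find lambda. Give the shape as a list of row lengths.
RSK row insertion gives P = [[1, 2, 3, 5, 8], [4, 7], [6, 9]], which has shape [5, 2, 2].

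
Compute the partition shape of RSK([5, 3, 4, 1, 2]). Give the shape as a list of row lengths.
[2, 2, 1]

Row-insert each entry into an empty tableau.

After inserting 5: P = [[5]].
After inserting 3: P = [[3], [5]].
After inserting 4: P = [[3, 4], [5]].
After inserting 1: P = [[1, 4], [3], [5]].
After inserting 2: P = [[1, 2], [3, 4], [5]].

The final insertion tableau P = [[1, 2], [3, 4], [5]] has shape [2, 2, 1].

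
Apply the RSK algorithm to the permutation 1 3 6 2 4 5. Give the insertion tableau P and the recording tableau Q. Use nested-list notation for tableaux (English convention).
P = [[1, 2, 4, 5], [3, 6]], Q = [[1, 2, 3, 6], [4, 5]]

Insert each entry of the permutation into P by Schensted row insertion, recording in Q the position of each new cell.

Insert 1: appended to row 1. P = [[1]].
Insert 3: appended to row 1. P = [[1, 3]].
Insert 6: appended to row 1. P = [[1, 3, 6]].
Insert 2: 2 bumps 3 from row 1; 3 starts row 2. P = [[1, 2, 6], [3]].
Insert 4: 4 bumps 6 from row 1; 6 appends to row 2. P = [[1, 2, 4], [3, 6]].
Insert 5: appended to row 1. P = [[1, 2, 4, 5], [3, 6]].

So P = [[1, 2, 4, 5], [3, 6]], Q = [[1, 2, 3, 6], [4, 5]].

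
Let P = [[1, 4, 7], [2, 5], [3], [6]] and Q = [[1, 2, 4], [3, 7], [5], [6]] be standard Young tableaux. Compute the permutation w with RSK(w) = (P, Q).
3 6 5 7 2 1 4

Reverse the RSK construction: for i from n down to 1, find the cell of Q containing i, remove the entry at that cell from P, and reverse-bump it up through P; the value ejected from row 1 is w(i).

Step i=7: Q has 7 at row 2, column 2; remove 5 from row 2 of P and reverse-bump: 5 enters row 1 and ejects 4. So w(7) = 4. P is now [[1, 5, 7], [2], [3], [6]].
Step i=6: Q has 6 at row 4, column 1; remove 6 from row 4 of P and reverse-bump: 6 enters row 3 and ejects 3; 3 enters row 2 and ejects 2; 2 enters row 1 and ejects 1. So w(6) = 1. P is now [[2, 5, 7], [3], [6]].
Step i=5: Q has 5 at row 3, column 1; remove 6 from row 3 of P and reverse-bump: 6 enters row 2 and ejects 3; 3 enters row 1 and ejects 2. So w(5) = 2. P is now [[3, 5, 7], [6]].
Step i=4: Q has 4 at row 1, column 3; remove that cell from P, ejecting 7. So w(4) = 7. P is now [[3, 5], [6]].
Step i=3: Q has 3 at row 2, column 1; remove 6 from row 2 of P and reverse-bump: 6 enters row 1 and ejects 5. So w(3) = 5. P is now [[3, 6]].
Step i=2: Q has 2 at row 1, column 2; remove that cell from P, ejecting 6. So w(2) = 6. P is now [[3]].
Step i=1: Q has 1 at row 1, column 1; remove that cell from P, ejecting 3. So w(1) = 3. P is now [].

So w = 3 6 5 7 2 1 4.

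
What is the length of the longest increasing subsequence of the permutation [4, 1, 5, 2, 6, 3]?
3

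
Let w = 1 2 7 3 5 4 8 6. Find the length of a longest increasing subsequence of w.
5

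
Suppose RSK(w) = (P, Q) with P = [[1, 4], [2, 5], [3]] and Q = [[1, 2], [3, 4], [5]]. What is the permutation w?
3 5 2 4 1

Reverse RSK: for i = n, n-1, ..., 1, locate i in Q, remove the corresponding corner cell from P, and reverse-bump its entry up through P; the value ejected from row 1 is w(i).

So w = 3 5 2 4 1.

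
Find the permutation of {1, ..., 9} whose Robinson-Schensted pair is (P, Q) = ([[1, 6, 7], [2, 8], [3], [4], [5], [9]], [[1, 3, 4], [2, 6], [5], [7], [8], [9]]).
Reverse the RSK construction: for i from n down to 1, find the cell of Q containing i, remove the entry at that cell from P, and reverse-bump it up through P; the value ejected from row 1 is w(i).

Step i=9: Q has 9 at row 6, column 1; remove 9 from row 6 of P and reverse-bump: 9 enters row 5 and ejects 5; 5 enters row 4 and ejects 4; 4 enters row 3 and ejects 3; 3 enters row 2 and ejects 2; 2 enters row 1 and ejects 1. So w(9) = 1. P is now [[2, 6, 7], [3, 8], [4], [5], [9]].
Step i=8: Q has 8 at row 5, column 1; remove 9 from row 5 of P and reverse-bump: 9 enters row 4 and ejects 5; 5 enters row 3 and ejects 4; 4 enters row 2 and ejects 3; 3 enters row 1 and ejects 2. So w(8) = 2. P is now [[3, 6, 7], [4, 8], [5], [9]].
Step i=7: Q has 7 at row 4, column 1; remove 9 from row 4 of P and reverse-bump: 9 enters row 3 and ejects 5; 5 enters row 2 and ejects 4; 4 enters row 1 and ejects 3. So w(7) = 3. P is now [[4, 6, 7], [5, 8], [9]].
Step i=6: Q has 6 at row 2, column 2; remove 8 from row 2 of P and reverse-bump: 8 enters row 1 and ejects 7. So w(6) = 7. P is now [[4, 6, 8], [5], [9]].
Step i=5: Q has 5 at row 3, column 1; remove 9 from row 3 of P and reverse-bump: 9 enters row 2 and ejects 5; 5 enters row 1 and ejects 4. So w(5) = 4. P is now [[5, 6, 8], [9]].
Step i=4: Q has 4 at row 1, column 3; remove that cell from P, ejecting 8. So w(4) = 8. P is now [[5, 6], [9]].
Step i=3: Q has 3 at row 1, column 2; remove that cell from P, ejecting 6. So w(3) = 6. P is now [[5], [9]].
Step i=2: Q has 2 at row 2, column 1; remove 9 from row 2 of P and reverse-bump: 9 enters row 1 and ejects 5. So w(2) = 5. P is now [[9]].
Step i=1: Q has 1 at row 1, column 1; remove that cell from P, ejecting 9. So w(1) = 9. P is now [].

So w = 9 5 6 8 4 7 3 2 1.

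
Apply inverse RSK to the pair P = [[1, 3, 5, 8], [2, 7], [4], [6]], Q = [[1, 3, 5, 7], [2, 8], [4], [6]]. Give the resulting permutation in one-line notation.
6 2 4 3 7 1 8 5

Reverse the RSK construction: for i from n down to 1, find the cell of Q containing i, remove the entry at that cell from P, and reverse-bump it up through P; the value ejected from row 1 is w(i).

Step i=8: Q has 8 at row 2, column 2; remove 7 from row 2 of P and reverse-bump: 7 enters row 1 and ejects 5. So w(8) = 5. P is now [[1, 3, 7, 8], [2], [4], [6]].
Step i=7: Q has 7 at row 1, column 4; remove that cell from P, ejecting 8. So w(7) = 8. P is now [[1, 3, 7], [2], [4], [6]].
Step i=6: Q has 6 at row 4, column 1; remove 6 from row 4 of P and reverse-bump: 6 enters row 3 and ejects 4; 4 enters row 2 and ejects 2; 2 enters row 1 and ejects 1. So w(6) = 1. P is now [[2, 3, 7], [4], [6]].
Step i=5: Q has 5 at row 1, column 3; remove that cell from P, ejecting 7. So w(5) = 7. P is now [[2, 3], [4], [6]].
Step i=4: Q has 4 at row 3, column 1; remove 6 from row 3 of P and reverse-bump: 6 enters row 2 and ejects 4; 4 enters row 1 and ejects 3. So w(4) = 3. P is now [[2, 4], [6]].
Step i=3: Q has 3 at row 1, column 2; remove that cell from P, ejecting 4. So w(3) = 4. P is now [[2], [6]].
Step i=2: Q has 2 at row 2, column 1; remove 6 from row 2 of P and reverse-bump: 6 enters row 1 and ejects 2. So w(2) = 2. P is now [[6]].
Step i=1: Q has 1 at row 1, column 1; remove that cell from P, ejecting 6. So w(1) = 6. P is now [].

So w = 6 2 4 3 7 1 8 5.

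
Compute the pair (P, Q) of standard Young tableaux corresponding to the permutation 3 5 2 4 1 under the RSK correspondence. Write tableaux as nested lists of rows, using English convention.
P = [[1, 4], [2, 5], [3]], Q = [[1, 2], [3, 4], [5]]

Insert each entry of the permutation into P by Schensted row insertion, recording in Q the position of each new cell.

Insert 3: appended to row 1. P = [[3]].
Insert 5: appended to row 1. P = [[3, 5]].
Insert 2: 2 bumps 3 from row 1; 3 starts row 2. P = [[2, 5], [3]].
Insert 4: 4 bumps 5 from row 1; 5 appends to row 2. P = [[2, 4], [3, 5]].
Insert 1: 1 bumps 2 from row 1; 2 bumps 3 from row 2; 3 starts row 3. P = [[1, 4], [2, 5], [3]].

So P = [[1, 4], [2, 5], [3]], Q = [[1, 2], [3, 4], [5]].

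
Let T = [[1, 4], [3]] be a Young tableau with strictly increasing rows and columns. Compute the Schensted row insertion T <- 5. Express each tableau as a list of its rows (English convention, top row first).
5 is larger than every entry of row 1, so it is appended to row 1. The new tableau is [[1, 4, 5], [3]].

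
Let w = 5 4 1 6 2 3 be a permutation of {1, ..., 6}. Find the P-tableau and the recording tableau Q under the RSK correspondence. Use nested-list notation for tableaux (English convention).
Insert each entry of the permutation into P by Schensted row insertion, recording in Q the position of each new cell.

After inserting 5: P = [[5]].
After inserting 4: P = [[4], [5]].
After inserting 1: P = [[1], [4], [5]].
After inserting 6: P = [[1, 6], [4], [5]].
After inserting 2: P = [[1, 2], [4, 6], [5]].
After inserting 3: P = [[1, 2, 3], [4, 6], [5]].

So P = [[1, 2, 3], [4, 6], [5]], Q = [[1, 4, 6], [2, 5], [3]].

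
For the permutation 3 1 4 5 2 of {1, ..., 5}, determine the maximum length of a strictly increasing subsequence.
3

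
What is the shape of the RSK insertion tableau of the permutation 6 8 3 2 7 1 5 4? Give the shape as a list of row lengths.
[2, 2, 2, 2]

RSK row insertion gives P = [[1, 4], [2, 5], [3, 7], [6, 8]], which has shape [2, 2, 2, 2].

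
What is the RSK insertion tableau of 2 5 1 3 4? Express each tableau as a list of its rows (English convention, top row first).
P = [[1, 3, 4], [2, 5]]

Insert 2: appended to row 1. P = [[2]].
Insert 5: appended to row 1. P = [[2, 5]].
Insert 1: 1 bumps 2 from row 1; 2 starts row 2. P = [[1, 5], [2]].
Insert 3: 3 bumps 5 from row 1; 5 appends to row 2. P = [[1, 3], [2, 5]].
Insert 4: appended to row 1. P = [[1, 3, 4], [2, 5]].

So P = [[1, 3, 4], [2, 5]].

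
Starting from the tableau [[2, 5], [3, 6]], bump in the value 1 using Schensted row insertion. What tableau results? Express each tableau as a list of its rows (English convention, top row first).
In row 1, 1 replaces 2 (the leftmost entry greater than 1); 2 is bumped to row 2. In row 2, 2 replaces 3 (the leftmost entry greater than 2); 3 is bumped to row 3. 3 starts a new row 3. The new tableau is [[1, 5], [2, 6], [3]].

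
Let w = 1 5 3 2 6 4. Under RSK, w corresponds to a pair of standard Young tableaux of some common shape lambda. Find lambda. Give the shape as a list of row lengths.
Row-insert each entry into an empty tableau.

After inserting 1: P = [[1]].
After inserting 5: P = [[1, 5]].
After inserting 3: P = [[1, 3], [5]].
After inserting 2: P = [[1, 2], [3], [5]].
After inserting 6: P = [[1, 2, 6], [3], [5]].
After inserting 4: P = [[1, 2, 4], [3, 6], [5]].

The final insertion tableau P = [[1, 2, 4], [3, 6], [5]] has shape [3, 2, 1].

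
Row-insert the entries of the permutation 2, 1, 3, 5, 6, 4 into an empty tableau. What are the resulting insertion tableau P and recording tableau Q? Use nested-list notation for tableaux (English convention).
P = [[1, 3, 4, 6], [2, 5]], Q = [[1, 3, 4, 5], [2, 6]]

Insert each entry of the permutation into P by Schensted row insertion, recording in Q the position of each new cell.

Insert 2: appended to row 1. P = [[2]].
Insert 1: 1 bumps 2 from row 1; 2 starts row 2. P = [[1], [2]].
Insert 3: appended to row 1. P = [[1, 3], [2]].
Insert 5: appended to row 1. P = [[1, 3, 5], [2]].
Insert 6: appended to row 1. P = [[1, 3, 5, 6], [2]].
Insert 4: 4 bumps 5 from row 1; 5 appends to row 2. P = [[1, 3, 4, 6], [2, 5]].

So P = [[1, 3, 4, 6], [2, 5]], Q = [[1, 3, 4, 5], [2, 6]].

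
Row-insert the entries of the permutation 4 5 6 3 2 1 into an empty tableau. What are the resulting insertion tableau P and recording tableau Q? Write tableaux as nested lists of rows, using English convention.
P = [[1, 5, 6], [2], [3], [4]], Q = [[1, 2, 3], [4], [5], [6]]

Insert each entry of the permutation into P by Schensted row insertion, recording in Q the position of each new cell.

Insert 4: appended to row 1. P = [[4]].
Insert 5: appended to row 1. P = [[4, 5]].
Insert 6: appended to row 1. P = [[4, 5, 6]].
Insert 3: 3 bumps 4 from row 1; 4 starts row 2. P = [[3, 5, 6], [4]].
Insert 2: 2 bumps 3 from row 1; 3 bumps 4 from row 2; 4 starts row 3. P = [[2, 5, 6], [3], [4]].
Insert 1: 1 bumps 2 from row 1; 2 bumps 3 from row 2; 3 bumps 4 from row 3; 4 starts row 4. P = [[1, 5, 6], [2], [3], [4]].

So P = [[1, 5, 6], [2], [3], [4]], Q = [[1, 2, 3], [4], [5], [6]].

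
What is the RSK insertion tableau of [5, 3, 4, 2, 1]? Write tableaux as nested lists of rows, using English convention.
After inserting 5: P = [[5]].
After inserting 3: P = [[3], [5]].
After inserting 4: P = [[3, 4], [5]].
After inserting 2: P = [[2, 4], [3], [5]].
After inserting 1: P = [[1, 4], [2], [3], [5]].

So P = [[1, 4], [2], [3], [5]].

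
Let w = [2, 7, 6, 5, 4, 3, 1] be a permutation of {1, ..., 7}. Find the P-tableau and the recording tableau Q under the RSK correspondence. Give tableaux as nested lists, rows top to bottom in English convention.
P = [[1, 3], [2], [4], [5], [6], [7]], Q = [[1, 2], [3], [4], [5], [6], [7]]

Insert each entry of the permutation into P by Schensted row insertion, recording in Q the position of each new cell.

Insert 2: appended to row 1. P = [[2]], Q = [[1]].
Insert 7: appended to row 1. P = [[2, 7]], Q = [[1, 2]].
Insert 6: 6 bumps 7 from row 1; 7 starts row 2. P = [[2, 6], [7]], Q = [[1, 2], [3]].
Insert 5: 5 bumps 6 from row 1; 6 bumps 7 from row 2; 7 starts row 3. P = [[2, 5], [6], [7]], Q = [[1, 2], [3], [4]].
Insert 4: 4 bumps 5 from row 1; 5 bumps 6 from row 2; 6 bumps 7 from row 3; 7 starts row 4. P = [[2, 4], [5], [6], [7]], Q = [[1, 2], [3], [4], [5]].
Insert 3: 3 bumps 4 from row 1; 4 bumps 5 from row 2; 5 bumps 6 from row 3; 6 bumps 7 from row 4; 7 starts row 5. P = [[2, 3], [4], [5], [6], [7]], Q = [[1, 2], [3], [4], [5], [6]].
Insert 1: 1 bumps 2 from row 1; 2 bumps 4 from row 2; 4 bumps 5 from row 3; 5 bumps 6 from row 4; 6 bumps 7 from row 5; 7 starts row 6. P = [[1, 3], [2], [4], [5], [6], [7]], Q = [[1, 2], [3], [4], [5], [6], [7]].

So P = [[1, 3], [2], [4], [5], [6], [7]], Q = [[1, 2], [3], [4], [5], [6], [7]].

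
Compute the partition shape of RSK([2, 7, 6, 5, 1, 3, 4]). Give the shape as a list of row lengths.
Row-insert each entry into an empty tableau.

After inserting 2: P = [[2]].
After inserting 7: P = [[2, 7]].
After inserting 6: P = [[2, 6], [7]].
After inserting 5: P = [[2, 5], [6], [7]].
After inserting 1: P = [[1, 5], [2], [6], [7]].
After inserting 3: P = [[1, 3], [2, 5], [6], [7]].
After inserting 4: P = [[1, 3, 4], [2, 5], [6], [7]].

The final insertion tableau P = [[1, 3, 4], [2, 5], [6], [7]] has shape [3, 2, 1, 1].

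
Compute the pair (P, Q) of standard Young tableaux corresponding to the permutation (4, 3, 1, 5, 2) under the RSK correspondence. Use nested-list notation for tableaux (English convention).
Insert each entry of the permutation into P by Schensted row insertion, recording in Q the position of each new cell.

Insert 4: appended to row 1. P = [[4]].
Insert 3: 3 bumps 4 from row 1; 4 starts row 2. P = [[3], [4]].
Insert 1: 1 bumps 3 from row 1; 3 bumps 4 from row 2; 4 starts row 3. P = [[1], [3], [4]].
Insert 5: appended to row 1. P = [[1, 5], [3], [4]].
Insert 2: 2 bumps 5 from row 1; 5 appends to row 2. P = [[1, 2], [3, 5], [4]].

So P = [[1, 2], [3, 5], [4]], Q = [[1, 4], [2, 5], [3]].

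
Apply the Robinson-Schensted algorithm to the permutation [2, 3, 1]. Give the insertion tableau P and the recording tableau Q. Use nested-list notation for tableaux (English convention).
Insert each entry of the permutation into P by Schensted row insertion, recording in Q the position of each new cell.

Insert 2: appended to row 1. P = [[2]].
Insert 3: appended to row 1. P = [[2, 3]].
Insert 1: 1 bumps 2 from row 1; 2 starts row 2. P = [[1, 3], [2]].

So P = [[1, 3], [2]], Q = [[1, 2], [3]].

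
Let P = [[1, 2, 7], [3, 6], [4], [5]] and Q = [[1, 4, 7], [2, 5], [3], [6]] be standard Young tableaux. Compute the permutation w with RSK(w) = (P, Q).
Reverse the RSK construction: for i from n down to 1, find the cell of Q containing i, remove the entry at that cell from P, and reverse-bump it up through P; the value ejected from row 1 is w(i).

Step i=7: Q has 7 at row 1, column 3; remove that cell from P, ejecting 7. So w(7) = 7. P is now [[1, 2], [3, 6], [4], [5]].
Step i=6: Q has 6 at row 4, column 1; remove 5 from row 4 of P and reverse-bump: 5 enters row 3 and ejects 4; 4 enters row 2 and ejects 3; 3 enters row 1 and ejects 2. So w(6) = 2. P is now [[1, 3], [4, 6], [5]].
Step i=5: Q has 5 at row 2, column 2; remove 6 from row 2 of P and reverse-bump: 6 enters row 1 and ejects 3. So w(5) = 3. P is now [[1, 6], [4], [5]].
Step i=4: Q has 4 at row 1, column 2; remove that cell from P, ejecting 6. So w(4) = 6. P is now [[1], [4], [5]].
Step i=3: Q has 3 at row 3, column 1; remove 5 from row 3 of P and reverse-bump: 5 enters row 2 and ejects 4; 4 enters row 1 and ejects 1. So w(3) = 1. P is now [[4], [5]].
Step i=2: Q has 2 at row 2, column 1; remove 5 from row 2 of P and reverse-bump: 5 enters row 1 and ejects 4. So w(2) = 4. P is now [[5]].
Step i=1: Q has 1 at row 1, column 1; remove that cell from P, ejecting 5. So w(1) = 5. P is now [].

So w = 5 4 1 6 3 2 7.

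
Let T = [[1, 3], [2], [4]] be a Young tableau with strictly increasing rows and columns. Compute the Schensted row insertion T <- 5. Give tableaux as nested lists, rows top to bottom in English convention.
5 is larger than every entry of row 1, so it is appended to row 1. The new tableau is [[1, 3, 5], [2], [4]].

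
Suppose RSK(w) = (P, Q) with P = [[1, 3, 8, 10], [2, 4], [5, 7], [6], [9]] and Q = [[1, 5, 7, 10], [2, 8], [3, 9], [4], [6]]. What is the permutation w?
9 6 5 2 7 1 8 4 3 10

Reverse the RSK construction: for i from n down to 1, find the cell of Q containing i, remove the entry at that cell from P, and reverse-bump it up through P; the value ejected from row 1 is w(i).

Step i=10: Q has 10 at row 1, column 4; remove that cell from P, ejecting 10. So w(10) = 10. P is now [[1, 3, 8], [2, 4], [5, 7], [6], [9]].
Step i=9: Q has 9 at row 3, column 2; remove 7 from row 3 of P and reverse-bump: 7 enters row 2 and ejects 4; 4 enters row 1 and ejects 3. So w(9) = 3. P is now [[1, 4, 8], [2, 7], [5], [6], [9]].
Step i=8: Q has 8 at row 2, column 2; remove 7 from row 2 of P and reverse-bump: 7 enters row 1 and ejects 4. So w(8) = 4. P is now [[1, 7, 8], [2], [5], [6], [9]].
Step i=7: Q has 7 at row 1, column 3; remove that cell from P, ejecting 8. So w(7) = 8. P is now [[1, 7], [2], [5], [6], [9]].
Step i=6: Q has 6 at row 5, column 1; remove 9 from row 5 of P and reverse-bump: 9 enters row 4 and ejects 6; 6 enters row 3 and ejects 5; 5 enters row 2 and ejects 2; 2 enters row 1 and ejects 1. So w(6) = 1. P is now [[2, 7], [5], [6], [9]].
Step i=5: Q has 5 at row 1, column 2; remove that cell from P, ejecting 7. So w(5) = 7. P is now [[2], [5], [6], [9]].
Step i=4: Q has 4 at row 4, column 1; remove 9 from row 4 of P and reverse-bump: 9 enters row 3 and ejects 6; 6 enters row 2 and ejects 5; 5 enters row 1 and ejects 2. So w(4) = 2. P is now [[5], [6], [9]].
Step i=3: Q has 3 at row 3, column 1; remove 9 from row 3 of P and reverse-bump: 9 enters row 2 and ejects 6; 6 enters row 1 and ejects 5. So w(3) = 5. P is now [[6], [9]].
Step i=2: Q has 2 at row 2, column 1; remove 9 from row 2 of P and reverse-bump: 9 enters row 1 and ejects 6. So w(2) = 6. P is now [[9]].
Step i=1: Q has 1 at row 1, column 1; remove that cell from P, ejecting 9. So w(1) = 9. P is now [].

So w = 9 6 5 2 7 1 8 4 3 10.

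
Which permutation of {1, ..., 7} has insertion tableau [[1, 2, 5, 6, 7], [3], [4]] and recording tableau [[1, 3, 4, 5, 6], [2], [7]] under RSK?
4 1 3 5 6 7 2

Reverse the RSK construction: for i from n down to 1, find the cell of Q containing i, remove the entry at that cell from P, and reverse-bump it up through P; the value ejected from row 1 is w(i).

Step i=7: Q has 7 at row 3, column 1; remove 4 from row 3 of P and reverse-bump: 4 enters row 2 and ejects 3; 3 enters row 1 and ejects 2. So w(7) = 2. P is now [[1, 3, 5, 6, 7], [4]].
Step i=6: Q has 6 at row 1, column 5; remove that cell from P, ejecting 7. So w(6) = 7. P is now [[1, 3, 5, 6], [4]].
Step i=5: Q has 5 at row 1, column 4; remove that cell from P, ejecting 6. So w(5) = 6. P is now [[1, 3, 5], [4]].
Step i=4: Q has 4 at row 1, column 3; remove that cell from P, ejecting 5. So w(4) = 5. P is now [[1, 3], [4]].
Step i=3: Q has 3 at row 1, column 2; remove that cell from P, ejecting 3. So w(3) = 3. P is now [[1], [4]].
Step i=2: Q has 2 at row 2, column 1; remove 4 from row 2 of P and reverse-bump: 4 enters row 1 and ejects 1. So w(2) = 1. P is now [[4]].
Step i=1: Q has 1 at row 1, column 1; remove that cell from P, ejecting 4. So w(1) = 4. P is now [].

So w = 4 1 3 5 6 7 2.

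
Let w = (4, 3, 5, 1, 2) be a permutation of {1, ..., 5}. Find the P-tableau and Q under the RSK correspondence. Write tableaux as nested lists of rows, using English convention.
P = [[1, 2], [3, 5], [4]], Q = [[1, 3], [2, 5], [4]]

Insert each entry of the permutation into P by Schensted row insertion, recording in Q the position of each new cell.

Insert 4: appended to row 1. P = [[4]], Q = [[1]].
Insert 3: 3 bumps 4 from row 1; 4 starts row 2. P = [[3], [4]], Q = [[1], [2]].
Insert 5: appended to row 1. P = [[3, 5], [4]], Q = [[1, 3], [2]].
Insert 1: 1 bumps 3 from row 1; 3 bumps 4 from row 2; 4 starts row 3. P = [[1, 5], [3], [4]], Q = [[1, 3], [2], [4]].
Insert 2: 2 bumps 5 from row 1; 5 appends to row 2. P = [[1, 2], [3, 5], [4]], Q = [[1, 3], [2, 5], [4]].

So P = [[1, 2], [3, 5], [4]], Q = [[1, 3], [2, 5], [4]].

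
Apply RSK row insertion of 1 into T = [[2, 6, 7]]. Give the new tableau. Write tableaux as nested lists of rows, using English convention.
[[1, 6, 7], [2]]

In row 1, 1 replaces 2 (the leftmost entry greater than 1); 2 is bumped to row 2. 2 starts a new row 2. The new tableau is [[1, 6, 7], [2]].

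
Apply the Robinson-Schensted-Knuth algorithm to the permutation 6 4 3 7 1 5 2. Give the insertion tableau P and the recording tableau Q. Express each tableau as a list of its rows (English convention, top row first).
P = [[1, 2], [3, 5], [4, 7], [6]], Q = [[1, 4], [2, 6], [3, 7], [5]]

Insert each entry of the permutation into P by Schensted row insertion, recording in Q the position of each new cell.

After inserting 6: P = [[6]].
After inserting 4: P = [[4], [6]].
After inserting 3: P = [[3], [4], [6]].
After inserting 7: P = [[3, 7], [4], [6]].
After inserting 1: P = [[1, 7], [3], [4], [6]].
After inserting 5: P = [[1, 5], [3, 7], [4], [6]].
After inserting 2: P = [[1, 2], [3, 5], [4, 7], [6]].

So P = [[1, 2], [3, 5], [4, 7], [6]], Q = [[1, 4], [2, 6], [3, 7], [5]].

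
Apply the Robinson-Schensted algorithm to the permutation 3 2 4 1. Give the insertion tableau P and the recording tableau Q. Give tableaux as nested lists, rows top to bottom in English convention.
Insert each entry of the permutation into P by Schensted row insertion, recording in Q the position of each new cell.

After inserting 3: P = [[3]].
After inserting 2: P = [[2], [3]].
After inserting 4: P = [[2, 4], [3]].
After inserting 1: P = [[1, 4], [2], [3]].

So P = [[1, 4], [2], [3]], Q = [[1, 3], [2], [4]].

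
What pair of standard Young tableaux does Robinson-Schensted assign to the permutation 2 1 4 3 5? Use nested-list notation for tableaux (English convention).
Insert each entry of the permutation into P by Schensted row insertion, recording in Q the position of each new cell.

Insert 2: appended to row 1. P = [[2]].
Insert 1: 1 bumps 2 from row 1; 2 starts row 2. P = [[1], [2]].
Insert 4: appended to row 1. P = [[1, 4], [2]].
Insert 3: 3 bumps 4 from row 1; 4 appends to row 2. P = [[1, 3], [2, 4]].
Insert 5: appended to row 1. P = [[1, 3, 5], [2, 4]].

So P = [[1, 3, 5], [2, 4]], Q = [[1, 3, 5], [2, 4]].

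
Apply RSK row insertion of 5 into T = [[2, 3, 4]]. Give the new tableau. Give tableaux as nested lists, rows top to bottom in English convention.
[[2, 3, 4, 5]]

5 is larger than every entry of row 1, so it is appended to row 1. The new tableau is [[2, 3, 4, 5]].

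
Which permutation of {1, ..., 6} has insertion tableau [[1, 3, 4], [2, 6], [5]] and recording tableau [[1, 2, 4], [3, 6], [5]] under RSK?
Reverse the RSK construction: for i from n down to 1, find the cell of Q containing i, remove the entry at that cell from P, and reverse-bump it up through P; the value ejected from row 1 is w(i).

Step i=6: Q has 6 at row 2, column 2; remove 6 from row 2 of P and reverse-bump: 6 enters row 1 and ejects 4. So w(6) = 4. P is now [[1, 3, 6], [2], [5]].
Step i=5: Q has 5 at row 3, column 1; remove 5 from row 3 of P and reverse-bump: 5 enters row 2 and ejects 2; 2 enters row 1 and ejects 1. So w(5) = 1. P is now [[2, 3, 6], [5]].
Step i=4: Q has 4 at row 1, column 3; remove that cell from P, ejecting 6. So w(4) = 6. P is now [[2, 3], [5]].
Step i=3: Q has 3 at row 2, column 1; remove 5 from row 2 of P and reverse-bump: 5 enters row 1 and ejects 3. So w(3) = 3. P is now [[2, 5]].
Step i=2: Q has 2 at row 1, column 2; remove that cell from P, ejecting 5. So w(2) = 5. P is now [[2]].
Step i=1: Q has 1 at row 1, column 1; remove that cell from P, ejecting 2. So w(1) = 2. P is now [].

So w = 2 5 3 6 1 4.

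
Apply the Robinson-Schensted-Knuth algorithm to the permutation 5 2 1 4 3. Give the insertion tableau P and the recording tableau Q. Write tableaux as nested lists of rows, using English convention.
P = [[1, 3], [2, 4], [5]], Q = [[1, 4], [2, 5], [3]]

Insert each entry of the permutation into P by Schensted row insertion, recording in Q the position of each new cell.

Insert 5: appended to row 1. P = [[5]].
Insert 2: 2 bumps 5 from row 1; 5 starts row 2. P = [[2], [5]].
Insert 1: 1 bumps 2 from row 1; 2 bumps 5 from row 2; 5 starts row 3. P = [[1], [2], [5]].
Insert 4: appended to row 1. P = [[1, 4], [2], [5]].
Insert 3: 3 bumps 4 from row 1; 4 appends to row 2. P = [[1, 3], [2, 4], [5]].

So P = [[1, 3], [2, 4], [5]], Q = [[1, 4], [2, 5], [3]].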